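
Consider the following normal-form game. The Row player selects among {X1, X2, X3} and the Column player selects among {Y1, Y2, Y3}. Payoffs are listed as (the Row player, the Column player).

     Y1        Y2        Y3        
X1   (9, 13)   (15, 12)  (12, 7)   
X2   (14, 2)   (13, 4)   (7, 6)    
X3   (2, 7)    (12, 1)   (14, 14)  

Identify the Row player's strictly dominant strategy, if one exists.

No strictly dominant strategy

A strategy is strictly dominant if it gives the Row player a strictly higher payoff than every other strategy, against every choice by the opponent.
X1 is not dominant: against Y1, X2 gives 14 > 9.
X2 is not dominant: against Y2, X1 gives 15 > 13.
X3 is not dominant: against Y1, X1 gives 9 > 2.
No single strategy is best against every opponent action.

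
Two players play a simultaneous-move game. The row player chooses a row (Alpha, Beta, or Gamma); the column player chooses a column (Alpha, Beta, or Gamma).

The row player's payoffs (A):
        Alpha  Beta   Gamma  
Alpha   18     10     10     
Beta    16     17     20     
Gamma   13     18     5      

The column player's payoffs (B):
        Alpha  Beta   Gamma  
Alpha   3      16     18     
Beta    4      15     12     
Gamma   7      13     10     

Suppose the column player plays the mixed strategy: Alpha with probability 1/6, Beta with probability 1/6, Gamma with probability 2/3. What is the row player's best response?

Beta

Compute the row player's expected payoff from each pure strategy against the given mix.
Alpha: (1/6)·18 + (1/6)·10 + (2/3)·10 = 34/3
Beta: (1/6)·16 + (1/6)·17 + (2/3)·20 = 113/6
Gamma: (1/6)·13 + (1/6)·18 + (2/3)·5 = 17/2
Highest expected payoff is 113/6, from Beta.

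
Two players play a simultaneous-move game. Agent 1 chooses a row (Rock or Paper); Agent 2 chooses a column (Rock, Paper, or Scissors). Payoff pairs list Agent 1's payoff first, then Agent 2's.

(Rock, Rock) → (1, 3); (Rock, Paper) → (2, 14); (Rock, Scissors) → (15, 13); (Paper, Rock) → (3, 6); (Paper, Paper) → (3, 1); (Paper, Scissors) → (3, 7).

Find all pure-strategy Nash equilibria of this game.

None

A profile is a Nash equilibrium when each player is best-responding to the other.
Agent 1's best responses — vs Rock: Paper (payoff 3); vs Paper: Paper (payoff 3); vs Scissors: Rock (payoff 15).
Agent 2's best responses — vs Rock: Paper (payoff 14); vs Paper: Scissors (payoff 7).
No cell has both players best-responding. For instance, Agent 1's best reply to Rock is Paper, but against Paper Agent 2 prefers Scissors over Rock.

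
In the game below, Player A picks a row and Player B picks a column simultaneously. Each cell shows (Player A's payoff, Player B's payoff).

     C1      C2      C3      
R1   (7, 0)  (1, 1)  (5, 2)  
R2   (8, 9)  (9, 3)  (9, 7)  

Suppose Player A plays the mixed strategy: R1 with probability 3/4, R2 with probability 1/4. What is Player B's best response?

C3

Player B's best reply maximizes expected payoff against the mix.
C1: (3/4)·0 + (1/4)·9 = 9/4
C2: (3/4)·1 + (1/4)·3 = 3/2
C3: (3/4)·2 + (1/4)·7 = 13/4
Highest expected payoff is 13/4, from C3.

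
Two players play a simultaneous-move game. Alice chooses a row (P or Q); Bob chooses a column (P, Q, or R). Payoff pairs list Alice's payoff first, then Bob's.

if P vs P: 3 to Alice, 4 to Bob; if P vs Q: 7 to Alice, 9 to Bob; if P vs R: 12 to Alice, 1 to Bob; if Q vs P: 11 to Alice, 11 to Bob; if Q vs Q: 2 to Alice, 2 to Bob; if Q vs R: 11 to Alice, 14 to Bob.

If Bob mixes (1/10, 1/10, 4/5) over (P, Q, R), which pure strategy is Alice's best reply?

P

Compute Alice's expected payoff from each pure strategy against the given mix.
P: (1/10)·3 + (1/10)·7 + (4/5)·12 = 53/5
Q: (1/10)·11 + (1/10)·2 + (4/5)·11 = 101/10
Highest expected payoff is 53/5, from P.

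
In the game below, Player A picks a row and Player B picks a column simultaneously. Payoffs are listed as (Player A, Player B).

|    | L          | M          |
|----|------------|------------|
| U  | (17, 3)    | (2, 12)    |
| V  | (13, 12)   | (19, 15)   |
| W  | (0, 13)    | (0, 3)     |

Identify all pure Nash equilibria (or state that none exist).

Find each player's best response to every opponent strategy; NE are the intersections.
Player A's best responses — vs L: U (payoff 17); vs M: V (payoff 19).
Player B's best responses — vs U: M (payoff 12); vs V: M (payoff 15); vs W: L (payoff 13).
The only mutual best response is (V, M); neither player gains by switching there.

(V, M)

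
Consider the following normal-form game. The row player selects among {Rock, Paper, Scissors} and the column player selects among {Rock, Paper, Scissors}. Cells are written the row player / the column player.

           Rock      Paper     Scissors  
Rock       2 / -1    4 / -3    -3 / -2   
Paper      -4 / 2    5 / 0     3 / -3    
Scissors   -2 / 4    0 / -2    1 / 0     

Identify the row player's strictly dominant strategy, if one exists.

None

Check whether one of the row player's strategies beats all alternatives regardless of what the opponent does.
Rock is not dominant: against Paper, Paper gives 5 > 4.
Paper is not dominant: against Rock, Rock gives 2 > -4.
Scissors is not dominant: against Rock, Rock gives 2 > -2.
No single strategy is best against every opponent action.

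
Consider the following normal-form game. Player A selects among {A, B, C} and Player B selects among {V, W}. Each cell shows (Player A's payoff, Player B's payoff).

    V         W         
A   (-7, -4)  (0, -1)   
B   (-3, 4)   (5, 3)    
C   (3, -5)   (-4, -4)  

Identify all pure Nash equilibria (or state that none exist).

There is no pure-strategy Nash equilibrium

Check mutual best responses: a cell is a NE iff neither player can gain by unilaterally deviating.
Player A's best responses — vs V: C (payoff 3); vs W: B (payoff 5).
Player B's best responses — vs A: W (payoff -1); vs B: V (payoff 4); vs C: W (payoff -4).
No cell has both players best-responding. For instance, Player A's best reply to V is C, but against C Player B prefers W over V.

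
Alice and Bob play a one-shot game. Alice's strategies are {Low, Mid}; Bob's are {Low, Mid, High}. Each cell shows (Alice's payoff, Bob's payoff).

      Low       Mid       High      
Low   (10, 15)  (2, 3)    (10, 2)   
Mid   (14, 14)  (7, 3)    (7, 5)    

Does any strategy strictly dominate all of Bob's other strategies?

A strategy is strictly dominant if it gives Bob a strictly higher payoff than every other strategy, against every choice by the opponent.
Low strictly dominates: vs Low: 15 > each of {3, 2}; vs Mid: 14 > each of {3, 5}.

Low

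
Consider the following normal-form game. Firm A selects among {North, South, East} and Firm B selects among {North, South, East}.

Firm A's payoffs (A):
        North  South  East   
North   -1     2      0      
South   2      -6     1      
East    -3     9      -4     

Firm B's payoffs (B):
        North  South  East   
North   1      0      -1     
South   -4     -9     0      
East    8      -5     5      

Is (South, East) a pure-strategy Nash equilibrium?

Yes

Holding Firm B at East: Firm A gets 1 from South, versus 0 from North, -4 from East. No profitable deviation for Firm A.
Holding Firm A at South: Firm B gets 0 from East, versus -4 from North, -9 from South. No profitable deviation for Firm B either.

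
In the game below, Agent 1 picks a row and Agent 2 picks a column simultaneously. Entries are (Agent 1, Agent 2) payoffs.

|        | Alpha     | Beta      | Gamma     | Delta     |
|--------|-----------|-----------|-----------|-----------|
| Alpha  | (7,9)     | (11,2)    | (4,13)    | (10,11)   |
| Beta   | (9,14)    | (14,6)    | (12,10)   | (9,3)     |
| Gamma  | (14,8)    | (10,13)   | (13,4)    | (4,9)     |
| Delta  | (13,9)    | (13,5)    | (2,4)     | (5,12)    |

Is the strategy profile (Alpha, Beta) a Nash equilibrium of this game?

Holding Agent 2 at Beta: Agent 1 gets 11 from Alpha but could get 14 by switching to Beta. Agent 1 has a profitable deviation.

No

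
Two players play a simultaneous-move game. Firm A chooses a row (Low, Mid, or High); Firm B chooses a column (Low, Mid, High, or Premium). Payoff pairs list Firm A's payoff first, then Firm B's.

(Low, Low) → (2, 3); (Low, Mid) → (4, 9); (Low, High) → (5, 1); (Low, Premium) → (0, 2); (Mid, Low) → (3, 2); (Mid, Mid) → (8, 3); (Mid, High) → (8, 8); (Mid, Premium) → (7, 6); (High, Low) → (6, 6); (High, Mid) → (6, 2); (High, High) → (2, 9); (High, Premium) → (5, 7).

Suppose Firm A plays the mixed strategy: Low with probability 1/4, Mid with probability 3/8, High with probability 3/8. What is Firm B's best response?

High

Compute Firm B's expected payoff from each pure strategy against the given mix.
Low: (1/4)·3 + (3/8)·2 + (3/8)·6 = 15/4
Mid: (1/4)·9 + (3/8)·3 + (3/8)·2 = 33/8
High: (1/4)·1 + (3/8)·8 + (3/8)·9 = 53/8
Premium: (1/4)·2 + (3/8)·6 + (3/8)·7 = 43/8
Highest expected payoff is 53/8, from High.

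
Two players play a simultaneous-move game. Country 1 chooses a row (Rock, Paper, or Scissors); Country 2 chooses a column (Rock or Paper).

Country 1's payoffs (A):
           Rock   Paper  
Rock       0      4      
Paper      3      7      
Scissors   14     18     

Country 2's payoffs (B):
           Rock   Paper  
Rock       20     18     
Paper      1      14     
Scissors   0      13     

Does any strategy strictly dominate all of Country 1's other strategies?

A strategy is strictly dominant if it gives Country 1 a strictly higher payoff than every other strategy, against every choice by the opponent.
Scissors strictly dominates: vs Rock: 14 > each of {0, 3}; vs Paper: 18 > each of {4, 7}.

Scissors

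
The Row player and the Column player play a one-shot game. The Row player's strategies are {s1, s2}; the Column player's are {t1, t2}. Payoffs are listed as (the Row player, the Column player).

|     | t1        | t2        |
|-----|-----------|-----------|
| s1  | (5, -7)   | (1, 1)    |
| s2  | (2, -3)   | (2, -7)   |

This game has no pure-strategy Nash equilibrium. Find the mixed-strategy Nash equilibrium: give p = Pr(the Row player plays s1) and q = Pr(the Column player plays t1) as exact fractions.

p = 1/3, q = 1/4

In a mixed NE each player is indifferent between their pure strategies, so the opponent's mix sets the indifference.
The Column player indifferent between t1 and t2: p·(-7) + (1−p)·(-3) = p·1 + (1−p)·(-7) ⟹ (-3) + (-4)p = (-7) + 8p ⟹ p = 1/3.
The Row player indifferent between s1 and s2: q·5 + (1−q)·1 = q·2 + (1−q)·2 ⟹ 1 + 4q = 2 + 0q ⟹ q = 1/4.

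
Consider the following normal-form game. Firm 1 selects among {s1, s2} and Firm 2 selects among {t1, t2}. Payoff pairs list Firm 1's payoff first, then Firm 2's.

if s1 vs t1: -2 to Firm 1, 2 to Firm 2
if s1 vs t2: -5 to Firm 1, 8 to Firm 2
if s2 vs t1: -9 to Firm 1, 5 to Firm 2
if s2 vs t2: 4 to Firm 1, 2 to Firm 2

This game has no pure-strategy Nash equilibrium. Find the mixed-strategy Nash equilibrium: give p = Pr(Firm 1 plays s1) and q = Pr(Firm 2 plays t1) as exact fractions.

In a mixed NE each player is indifferent between their pure strategies, so the opponent's mix sets the indifference.
Firm 2 indifferent between t1 and t2: p·2 + (1−p)·5 = p·8 + (1−p)·2 ⟹ 5 + (-3)p = 2 + 6p ⟹ p = 1/3.
Firm 1 indifferent between s1 and s2: q·(-2) + (1−q)·(-5) = q·(-9) + (1−q)·4 ⟹ (-5) + 3q = 4 + (-13)q ⟹ q = 9/16.

p = 1/3, q = 9/16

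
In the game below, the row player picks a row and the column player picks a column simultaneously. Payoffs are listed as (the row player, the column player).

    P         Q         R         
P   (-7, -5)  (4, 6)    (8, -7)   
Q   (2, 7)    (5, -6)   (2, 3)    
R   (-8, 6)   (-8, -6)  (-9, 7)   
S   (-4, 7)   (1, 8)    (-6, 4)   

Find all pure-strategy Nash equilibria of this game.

(Q, P)

A profile is a Nash equilibrium when each player is best-responding to the other.
The row player's best responses — vs P: Q (payoff 2); vs Q: Q (payoff 5); vs R: P (payoff 8).
The column player's best responses — vs P: Q (payoff 6); vs Q: P (payoff 7); vs R: R (payoff 7); vs S: Q (payoff 8).
The only mutual best response is (Q, P); neither player gains by switching there.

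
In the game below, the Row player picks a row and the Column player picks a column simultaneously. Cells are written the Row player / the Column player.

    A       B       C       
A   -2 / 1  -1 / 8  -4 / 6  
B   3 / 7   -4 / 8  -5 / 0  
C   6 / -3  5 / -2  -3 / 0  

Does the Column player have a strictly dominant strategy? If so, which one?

Check whether one of the Column player's strategies beats all alternatives regardless of what the opponent does.
A is not dominant: against A, B gives 8 > 1.
B is not dominant: against C, C gives 0 > -2.
C is not dominant: against A, B gives 8 > 6.
No single strategy is best against every opponent action.

None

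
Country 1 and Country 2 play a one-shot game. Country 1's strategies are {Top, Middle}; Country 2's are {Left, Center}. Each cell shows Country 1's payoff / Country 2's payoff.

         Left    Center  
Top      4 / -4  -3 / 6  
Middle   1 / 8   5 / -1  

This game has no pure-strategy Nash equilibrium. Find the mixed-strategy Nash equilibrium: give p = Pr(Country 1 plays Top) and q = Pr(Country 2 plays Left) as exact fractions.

p = 9/19, q = 8/11

Each player's mixing probability is pinned down by making the *other* player indifferent.
Country 2 indifferent between Left and Center: p·(-4) + (1−p)·8 = p·6 + (1−p)·(-1) ⟹ 8 + (-12)p = (-1) + 7p ⟹ p = 9/19.
Country 1 indifferent between Top and Middle: q·4 + (1−q)·(-3) = q·1 + (1−q)·5 ⟹ (-3) + 7q = 5 + (-4)q ⟹ q = 8/11.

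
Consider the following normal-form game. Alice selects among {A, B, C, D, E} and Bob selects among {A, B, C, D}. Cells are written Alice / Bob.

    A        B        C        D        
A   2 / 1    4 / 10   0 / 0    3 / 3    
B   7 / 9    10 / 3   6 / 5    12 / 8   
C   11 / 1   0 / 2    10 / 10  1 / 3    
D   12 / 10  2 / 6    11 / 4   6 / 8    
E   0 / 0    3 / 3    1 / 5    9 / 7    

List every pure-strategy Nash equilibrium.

(D, A)

Check mutual best responses: a cell is a NE iff neither player can gain by unilaterally deviating.
Alice's best responses — vs A: D (payoff 12); vs B: B (payoff 10); vs C: D (payoff 11); vs D: B (payoff 12).
Bob's best responses — vs A: B (payoff 10); vs B: A (payoff 9); vs C: C (payoff 10); vs D: A (payoff 10); vs E: D (payoff 7).
The only mutual best response is (D, A); neither player gains by switching there.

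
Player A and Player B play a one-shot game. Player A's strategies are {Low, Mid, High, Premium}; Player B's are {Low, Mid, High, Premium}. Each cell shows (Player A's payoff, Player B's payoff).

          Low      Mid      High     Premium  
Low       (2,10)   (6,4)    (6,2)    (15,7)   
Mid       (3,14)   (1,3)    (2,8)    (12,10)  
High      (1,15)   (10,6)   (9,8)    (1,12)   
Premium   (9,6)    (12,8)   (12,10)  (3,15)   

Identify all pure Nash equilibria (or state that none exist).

There is no pure-strategy Nash equilibrium

A profile is a Nash equilibrium when each player is best-responding to the other.
Player A's best responses — vs Low: Premium (payoff 9); vs Mid: Premium (payoff 12); vs High: Premium (payoff 12); vs Premium: Low (payoff 15).
Player B's best responses — vs Low: Low (payoff 10); vs Mid: Low (payoff 14); vs High: Low (payoff 15); vs Premium: Premium (payoff 15).
No cell has both players best-responding. For instance, Player A's best reply to High is Premium, but against Premium Player B prefers Premium over High.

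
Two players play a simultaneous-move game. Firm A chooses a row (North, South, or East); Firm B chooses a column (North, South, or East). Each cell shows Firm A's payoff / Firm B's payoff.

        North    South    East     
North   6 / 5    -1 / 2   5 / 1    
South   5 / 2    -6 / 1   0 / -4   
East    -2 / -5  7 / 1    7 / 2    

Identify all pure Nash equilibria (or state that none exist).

(North, North) and (East, East)

A profile is a Nash equilibrium when each player is best-responding to the other.
Firm A's best responses — vs North: North (payoff 6); vs South: East (payoff 7); vs East: East (payoff 7).
Firm B's best responses — vs North: North (payoff 5); vs South: North (payoff 2); vs East: East (payoff 2).
Mutual best responses occur at (North, North) and (East, East); at each, neither player gains by switching.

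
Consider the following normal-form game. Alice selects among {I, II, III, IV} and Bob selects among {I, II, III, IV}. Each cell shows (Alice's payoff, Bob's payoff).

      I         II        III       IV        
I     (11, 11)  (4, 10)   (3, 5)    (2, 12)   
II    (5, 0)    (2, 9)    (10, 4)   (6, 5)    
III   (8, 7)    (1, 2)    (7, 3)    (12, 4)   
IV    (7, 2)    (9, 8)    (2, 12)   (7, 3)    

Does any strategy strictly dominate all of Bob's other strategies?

No strictly dominant strategy

Check whether one of Bob's strategies beats all alternatives regardless of what the opponent does.
I is not dominant: against I, IV gives 12 > 11.
II is not dominant: against I, I gives 11 > 10.
III is not dominant: against I, I gives 11 > 5.
IV is not dominant: against II, II gives 9 > 5.
No single strategy is best against every opponent action.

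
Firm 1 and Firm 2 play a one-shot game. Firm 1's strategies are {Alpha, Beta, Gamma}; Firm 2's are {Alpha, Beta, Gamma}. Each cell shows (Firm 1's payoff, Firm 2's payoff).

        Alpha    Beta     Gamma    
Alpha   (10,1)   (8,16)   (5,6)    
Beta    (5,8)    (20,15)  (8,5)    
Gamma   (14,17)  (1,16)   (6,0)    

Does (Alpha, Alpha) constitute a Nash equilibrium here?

No

Holding Firm 2 at Alpha: Firm 1 gets 10 from Alpha but could get 14 by switching to Gamma. Firm 1 has a profitable deviation.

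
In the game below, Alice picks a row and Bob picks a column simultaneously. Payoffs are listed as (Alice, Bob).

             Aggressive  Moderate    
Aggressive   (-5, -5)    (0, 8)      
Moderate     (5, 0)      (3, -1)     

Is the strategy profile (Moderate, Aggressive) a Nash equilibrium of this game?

Holding Bob at Aggressive: Alice gets 5 from Moderate, versus -5 from Aggressive. No profitable deviation for Alice.
Holding Alice at Moderate: Bob gets 0 from Aggressive, versus -1 from Moderate. No profitable deviation for Bob either.

Yes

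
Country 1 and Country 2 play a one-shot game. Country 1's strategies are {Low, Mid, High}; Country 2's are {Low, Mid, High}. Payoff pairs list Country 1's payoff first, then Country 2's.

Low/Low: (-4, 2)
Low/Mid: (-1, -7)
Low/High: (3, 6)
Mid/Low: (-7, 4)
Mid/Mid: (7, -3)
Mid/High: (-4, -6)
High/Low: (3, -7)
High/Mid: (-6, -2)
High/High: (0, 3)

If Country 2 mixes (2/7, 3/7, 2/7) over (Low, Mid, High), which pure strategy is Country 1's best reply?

Mid

Compute Country 1's expected payoff from each pure strategy against the given mix.
Low: (2/7)·(-4) + (3/7)·(-1) + (2/7)·3 = -5/7
Mid: (2/7)·(-7) + (3/7)·7 + (2/7)·(-4) = -1/7
High: (2/7)·3 + (3/7)·(-6) + (2/7)·0 = -12/7
Highest expected payoff is -1/7, from Mid.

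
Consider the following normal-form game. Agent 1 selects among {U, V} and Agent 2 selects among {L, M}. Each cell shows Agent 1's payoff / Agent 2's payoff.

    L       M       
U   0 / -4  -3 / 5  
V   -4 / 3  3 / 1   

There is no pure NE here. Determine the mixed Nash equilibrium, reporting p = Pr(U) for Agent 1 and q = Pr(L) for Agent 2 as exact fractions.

p = 2/11, q = 3/5

Each player's mixing probability is pinned down by making the *other* player indifferent.
Agent 2 indifferent between L and M: p·(-4) + (1−p)·3 = p·5 + (1−p)·1 ⟹ 3 + (-7)p = 1 + 4p ⟹ p = 2/11.
Agent 1 indifferent between U and V: q·0 + (1−q)·(-3) = q·(-4) + (1−q)·3 ⟹ (-3) + 3q = 3 + (-7)q ⟹ q = 3/5.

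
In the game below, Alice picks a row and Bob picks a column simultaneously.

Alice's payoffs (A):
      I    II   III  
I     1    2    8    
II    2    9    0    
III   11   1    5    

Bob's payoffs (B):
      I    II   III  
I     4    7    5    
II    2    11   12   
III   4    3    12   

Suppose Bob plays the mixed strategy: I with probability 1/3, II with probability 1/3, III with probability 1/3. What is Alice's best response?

Compute Alice's expected payoff from each pure strategy against the given mix.
I: (1/3)·1 + (1/3)·2 + (1/3)·8 = 11/3
II: (1/3)·2 + (1/3)·9 + (1/3)·0 = 11/3
III: (1/3)·11 + (1/3)·1 + (1/3)·5 = 17/3
Highest expected payoff is 17/3, from III.

III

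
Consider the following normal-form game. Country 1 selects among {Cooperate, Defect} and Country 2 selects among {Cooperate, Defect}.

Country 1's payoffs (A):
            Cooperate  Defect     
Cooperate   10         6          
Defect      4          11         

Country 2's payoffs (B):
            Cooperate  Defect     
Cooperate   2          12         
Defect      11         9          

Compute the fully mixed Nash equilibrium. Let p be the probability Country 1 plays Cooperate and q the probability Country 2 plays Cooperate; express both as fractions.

p = 1/6, q = 5/11

In a mixed NE each player is indifferent between their pure strategies, so the opponent's mix sets the indifference.
Country 2 indifferent between Cooperate and Defect: p·2 + (1−p)·11 = p·12 + (1−p)·9 ⟹ 11 + (-9)p = 9 + 3p ⟹ p = 1/6.
Country 1 indifferent between Cooperate and Defect: q·10 + (1−q)·6 = q·4 + (1−q)·11 ⟹ 6 + 4q = 11 + (-7)q ⟹ q = 5/11.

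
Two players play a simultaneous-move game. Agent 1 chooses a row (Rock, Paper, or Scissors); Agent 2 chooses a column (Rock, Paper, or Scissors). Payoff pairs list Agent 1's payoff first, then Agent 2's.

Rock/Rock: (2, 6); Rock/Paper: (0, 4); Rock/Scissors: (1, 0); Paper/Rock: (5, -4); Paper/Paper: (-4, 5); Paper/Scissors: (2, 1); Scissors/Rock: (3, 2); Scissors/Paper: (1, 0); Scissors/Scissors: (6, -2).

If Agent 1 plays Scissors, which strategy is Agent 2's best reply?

Rock

With Agent 1 fixed at Scissors, Agent 2's payoffs are: Rock → 2, Paper → 0, Scissors → -2.
The maximum is 2, achieved by Rock.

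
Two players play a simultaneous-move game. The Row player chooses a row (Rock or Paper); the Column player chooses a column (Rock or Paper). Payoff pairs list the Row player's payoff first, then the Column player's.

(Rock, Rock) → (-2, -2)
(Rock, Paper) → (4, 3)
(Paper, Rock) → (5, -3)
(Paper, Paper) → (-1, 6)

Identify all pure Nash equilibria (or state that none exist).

A profile is a Nash equilibrium when each player is best-responding to the other.
The Row player's best responses — vs Rock: Paper (payoff 5); vs Paper: Rock (payoff 4).
The Column player's best responses — vs Rock: Paper (payoff 3); vs Paper: Paper (payoff 6).
The only mutual best response is (Rock, Paper); neither player gains by switching there.

(Rock, Paper)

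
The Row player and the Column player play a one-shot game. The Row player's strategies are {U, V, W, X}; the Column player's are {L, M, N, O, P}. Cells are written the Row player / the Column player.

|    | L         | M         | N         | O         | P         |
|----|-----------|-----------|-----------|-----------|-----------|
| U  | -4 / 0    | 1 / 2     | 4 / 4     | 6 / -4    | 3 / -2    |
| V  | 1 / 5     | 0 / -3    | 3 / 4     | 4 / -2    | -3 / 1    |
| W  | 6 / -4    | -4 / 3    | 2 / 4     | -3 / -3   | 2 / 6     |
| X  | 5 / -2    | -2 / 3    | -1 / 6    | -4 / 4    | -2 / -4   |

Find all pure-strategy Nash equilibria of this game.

Find each player's best response to every opponent strategy; NE are the intersections.
The Row player's best responses — vs L: W (payoff 6); vs M: U (payoff 1); vs N: U (payoff 4); vs O: U (payoff 6); vs P: U (payoff 3).
The Column player's best responses — vs U: N (payoff 4); vs V: L (payoff 5); vs W: P (payoff 6); vs X: N (payoff 6).
The only mutual best response is (U, N); neither player gains by switching there.

(U, N)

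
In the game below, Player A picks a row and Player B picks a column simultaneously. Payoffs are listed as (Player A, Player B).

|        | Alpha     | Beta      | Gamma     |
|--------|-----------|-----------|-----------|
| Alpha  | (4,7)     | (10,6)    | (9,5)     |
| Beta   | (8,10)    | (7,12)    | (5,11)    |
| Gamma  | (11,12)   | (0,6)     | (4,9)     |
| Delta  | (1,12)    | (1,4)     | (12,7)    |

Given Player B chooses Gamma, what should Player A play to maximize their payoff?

With Player B fixed at Gamma, Player A's payoffs are: Alpha → 9, Beta → 5, Gamma → 4, Delta → 12.
The maximum is 12, achieved by Delta.

Delta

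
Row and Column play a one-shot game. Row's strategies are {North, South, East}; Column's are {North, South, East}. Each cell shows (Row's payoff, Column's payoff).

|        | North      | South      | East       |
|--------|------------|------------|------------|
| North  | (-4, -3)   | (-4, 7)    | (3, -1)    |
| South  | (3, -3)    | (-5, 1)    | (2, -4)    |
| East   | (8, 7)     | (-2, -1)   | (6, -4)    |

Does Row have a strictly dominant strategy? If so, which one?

East

A strategy is strictly dominant if it gives Row a strictly higher payoff than every other strategy, against every choice by the opponent.
East strictly dominates: vs North: 8 > each of {-4, 3}; vs South: -2 > each of {-4, -5}; vs East: 6 > each of {3, 2}.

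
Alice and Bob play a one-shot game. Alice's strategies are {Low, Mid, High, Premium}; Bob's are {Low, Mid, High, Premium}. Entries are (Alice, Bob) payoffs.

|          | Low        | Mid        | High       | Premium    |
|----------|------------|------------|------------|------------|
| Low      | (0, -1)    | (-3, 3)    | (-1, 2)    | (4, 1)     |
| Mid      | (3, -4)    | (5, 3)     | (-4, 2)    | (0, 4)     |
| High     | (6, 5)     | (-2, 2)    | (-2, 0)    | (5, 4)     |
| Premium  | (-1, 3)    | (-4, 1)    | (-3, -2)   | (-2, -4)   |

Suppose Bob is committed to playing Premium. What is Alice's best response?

With Bob fixed at Premium, Alice's payoffs are: Low → 4, Mid → 0, High → 5, Premium → -2.
The maximum is 5, achieved by High.

High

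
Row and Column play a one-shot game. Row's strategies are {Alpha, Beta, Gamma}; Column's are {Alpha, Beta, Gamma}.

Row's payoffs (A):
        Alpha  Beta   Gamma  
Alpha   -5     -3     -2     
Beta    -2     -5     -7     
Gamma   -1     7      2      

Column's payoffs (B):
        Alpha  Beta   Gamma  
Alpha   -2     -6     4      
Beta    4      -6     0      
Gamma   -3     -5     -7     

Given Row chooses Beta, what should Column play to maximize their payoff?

With Row fixed at Beta, Column's payoffs are: Alpha → 4, Beta → -6, Gamma → 0.
The maximum is 4, achieved by Alpha.

Alpha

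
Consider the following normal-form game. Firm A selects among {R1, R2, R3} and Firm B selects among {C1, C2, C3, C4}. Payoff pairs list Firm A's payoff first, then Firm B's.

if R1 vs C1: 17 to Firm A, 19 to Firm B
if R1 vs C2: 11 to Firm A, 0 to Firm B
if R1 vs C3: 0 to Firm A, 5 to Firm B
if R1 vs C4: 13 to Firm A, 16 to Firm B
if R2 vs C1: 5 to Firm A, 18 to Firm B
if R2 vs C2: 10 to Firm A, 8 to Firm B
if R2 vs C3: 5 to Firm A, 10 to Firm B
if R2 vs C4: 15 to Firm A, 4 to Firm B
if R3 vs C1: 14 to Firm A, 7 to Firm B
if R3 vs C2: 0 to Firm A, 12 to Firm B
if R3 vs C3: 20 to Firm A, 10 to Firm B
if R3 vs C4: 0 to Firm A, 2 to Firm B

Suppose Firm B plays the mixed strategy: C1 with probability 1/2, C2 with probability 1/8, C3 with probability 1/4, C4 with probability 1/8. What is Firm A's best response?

R3

Firm A's best reply maximizes expected payoff against the mix.
R1: (1/2)·17 + (1/8)·11 + (1/4)·0 + (1/8)·13 = 23/2
R2: (1/2)·5 + (1/8)·10 + (1/4)·5 + (1/8)·15 = 55/8
R3: (1/2)·14 + (1/8)·0 + (1/4)·20 + (1/8)·0 = 12
Highest expected payoff is 12, from R3.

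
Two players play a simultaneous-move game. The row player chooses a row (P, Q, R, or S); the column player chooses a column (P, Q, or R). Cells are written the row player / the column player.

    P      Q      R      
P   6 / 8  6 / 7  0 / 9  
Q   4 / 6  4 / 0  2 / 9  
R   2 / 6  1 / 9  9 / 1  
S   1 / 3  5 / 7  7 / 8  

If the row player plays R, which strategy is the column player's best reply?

Q

With the row player fixed at R, the column player's payoffs are: P → 6, Q → 9, R → 1.
The maximum is 9, achieved by Q.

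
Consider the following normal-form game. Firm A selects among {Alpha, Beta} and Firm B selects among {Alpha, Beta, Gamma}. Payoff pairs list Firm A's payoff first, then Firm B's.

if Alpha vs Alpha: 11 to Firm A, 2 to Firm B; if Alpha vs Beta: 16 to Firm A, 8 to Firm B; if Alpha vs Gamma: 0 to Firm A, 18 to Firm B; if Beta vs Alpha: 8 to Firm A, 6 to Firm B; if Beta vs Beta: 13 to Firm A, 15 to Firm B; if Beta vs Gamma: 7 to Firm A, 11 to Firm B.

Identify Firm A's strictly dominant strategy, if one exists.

None

Check whether one of Firm A's strategies beats all alternatives regardless of what the opponent does.
Alpha is not dominant: against Gamma, Beta gives 7 > 0.
Beta is not dominant: against Alpha, Alpha gives 11 > 8.
No single strategy is best against every opponent action.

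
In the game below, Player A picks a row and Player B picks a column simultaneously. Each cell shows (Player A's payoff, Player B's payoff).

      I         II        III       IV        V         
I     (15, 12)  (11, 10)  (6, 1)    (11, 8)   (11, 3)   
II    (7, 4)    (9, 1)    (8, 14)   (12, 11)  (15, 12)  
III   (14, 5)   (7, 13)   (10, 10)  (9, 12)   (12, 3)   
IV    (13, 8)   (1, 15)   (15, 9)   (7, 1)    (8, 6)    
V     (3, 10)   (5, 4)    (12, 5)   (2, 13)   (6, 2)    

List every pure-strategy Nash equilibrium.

Check mutual best responses: a cell is a NE iff neither player can gain by unilaterally deviating.
Player A's best responses — vs I: I (payoff 15); vs II: I (payoff 11); vs III: IV (payoff 15); vs IV: II (payoff 12); vs V: II (payoff 15).
Player B's best responses — vs I: I (payoff 12); vs II: III (payoff 14); vs III: II (payoff 13); vs IV: II (payoff 15); vs V: IV (payoff 13).
The only mutual best response is (I, I); neither player gains by switching there.

(I, I)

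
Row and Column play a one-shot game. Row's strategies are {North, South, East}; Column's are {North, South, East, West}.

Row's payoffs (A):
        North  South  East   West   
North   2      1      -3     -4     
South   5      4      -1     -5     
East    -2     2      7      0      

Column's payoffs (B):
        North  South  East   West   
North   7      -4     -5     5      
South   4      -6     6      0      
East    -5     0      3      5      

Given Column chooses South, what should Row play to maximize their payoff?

South

With Column fixed at South, Row's payoffs are: North → 1, South → 4, East → 2.
The maximum is 4, achieved by South.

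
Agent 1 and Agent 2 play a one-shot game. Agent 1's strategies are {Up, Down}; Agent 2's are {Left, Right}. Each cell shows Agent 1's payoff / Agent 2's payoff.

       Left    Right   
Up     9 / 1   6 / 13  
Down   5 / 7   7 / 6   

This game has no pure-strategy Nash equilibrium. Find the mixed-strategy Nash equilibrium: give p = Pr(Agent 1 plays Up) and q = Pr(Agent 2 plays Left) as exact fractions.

In a mixed NE each player is indifferent between their pure strategies, so the opponent's mix sets the indifference.
Agent 2 indifferent between Left and Right: p·1 + (1−p)·7 = p·13 + (1−p)·6 ⟹ 7 + (-6)p = 6 + 7p ⟹ p = 1/13.
Agent 1 indifferent between Up and Down: q·9 + (1−q)·6 = q·5 + (1−q)·7 ⟹ 6 + 3q = 7 + (-2)q ⟹ q = 1/5.

p = 1/13, q = 1/5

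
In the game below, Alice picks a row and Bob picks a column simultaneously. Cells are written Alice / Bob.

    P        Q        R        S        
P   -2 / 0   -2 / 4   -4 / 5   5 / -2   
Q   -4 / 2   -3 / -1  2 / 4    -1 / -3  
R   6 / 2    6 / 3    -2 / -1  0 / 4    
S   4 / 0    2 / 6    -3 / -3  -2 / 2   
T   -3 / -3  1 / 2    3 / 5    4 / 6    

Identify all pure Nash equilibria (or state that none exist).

None

Check mutual best responses: a cell is a NE iff neither player can gain by unilaterally deviating.
Alice's best responses — vs P: R (payoff 6); vs Q: R (payoff 6); vs R: T (payoff 3); vs S: P (payoff 5).
Bob's best responses — vs P: R (payoff 5); vs Q: R (payoff 4); vs R: S (payoff 4); vs S: Q (payoff 6); vs T: S (payoff 6).
No cell has both players best-responding. For instance, Alice's best reply to P is R, but against R Bob prefers S over P.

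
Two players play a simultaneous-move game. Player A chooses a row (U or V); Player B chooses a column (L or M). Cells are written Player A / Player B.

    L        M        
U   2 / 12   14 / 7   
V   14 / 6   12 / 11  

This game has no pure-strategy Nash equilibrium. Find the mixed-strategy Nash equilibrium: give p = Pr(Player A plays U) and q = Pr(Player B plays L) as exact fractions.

Each player's mixing probability is pinned down by making the *other* player indifferent.
Player B indifferent between L and M: p·12 + (1−p)·6 = p·7 + (1−p)·11 ⟹ 6 + 6p = 11 + (-4)p ⟹ p = 1/2.
Player A indifferent between U and V: q·2 + (1−q)·14 = q·14 + (1−q)·12 ⟹ 14 + (-12)q = 12 + 2q ⟹ q = 1/7.

p = 1/2, q = 1/7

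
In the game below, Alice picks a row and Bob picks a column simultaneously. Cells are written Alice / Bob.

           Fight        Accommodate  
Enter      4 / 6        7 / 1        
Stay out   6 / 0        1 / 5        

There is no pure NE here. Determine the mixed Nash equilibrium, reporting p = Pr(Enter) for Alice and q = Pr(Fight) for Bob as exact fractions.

Each player's mixing probability is pinned down by making the *other* player indifferent.
Bob indifferent between Fight and Accommodate: p·6 + (1−p)·0 = p·1 + (1−p)·5 ⟹ 0 + 6p = 5 + (-4)p ⟹ p = 1/2.
Alice indifferent between Enter and Stay out: q·4 + (1−q)·7 = q·6 + (1−q)·1 ⟹ 7 + (-3)q = 1 + 5q ⟹ q = 3/4.

p = 1/2, q = 3/4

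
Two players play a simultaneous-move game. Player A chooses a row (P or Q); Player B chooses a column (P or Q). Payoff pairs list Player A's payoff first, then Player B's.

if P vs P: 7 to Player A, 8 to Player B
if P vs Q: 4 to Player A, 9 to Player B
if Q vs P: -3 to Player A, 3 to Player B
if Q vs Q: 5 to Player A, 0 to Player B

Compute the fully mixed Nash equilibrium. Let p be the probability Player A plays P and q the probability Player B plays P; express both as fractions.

p = 3/4, q = 1/11

In a mixed NE each player is indifferent between their pure strategies, so the opponent's mix sets the indifference.
Player B indifferent between P and Q: p·8 + (1−p)·3 = p·9 + (1−p)·0 ⟹ 3 + 5p = 0 + 9p ⟹ p = 3/4.
Player A indifferent between P and Q: q·7 + (1−q)·4 = q·(-3) + (1−q)·5 ⟹ 4 + 3q = 5 + (-8)q ⟹ q = 1/11.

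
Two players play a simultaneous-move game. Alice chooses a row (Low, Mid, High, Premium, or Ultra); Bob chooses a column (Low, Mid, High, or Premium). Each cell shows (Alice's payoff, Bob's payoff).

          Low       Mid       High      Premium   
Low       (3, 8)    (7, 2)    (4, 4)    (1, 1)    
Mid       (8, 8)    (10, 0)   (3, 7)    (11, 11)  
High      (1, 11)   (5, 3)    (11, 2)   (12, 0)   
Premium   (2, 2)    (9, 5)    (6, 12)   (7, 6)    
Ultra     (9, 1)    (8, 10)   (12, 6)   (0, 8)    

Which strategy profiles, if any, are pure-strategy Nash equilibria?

Find each player's best response to every opponent strategy; NE are the intersections.
Alice's best responses — vs Low: Ultra (payoff 9); vs Mid: Mid (payoff 10); vs High: Ultra (payoff 12); vs Premium: High (payoff 12).
Bob's best responses — vs Low: Low (payoff 8); vs Mid: Premium (payoff 11); vs High: Low (payoff 11); vs Premium: High (payoff 12); vs Ultra: Mid (payoff 10).
No cell has both players best-responding. For instance, Alice's best reply to High is Ultra, but against Ultra Bob prefers Mid over High.

No pure-strategy Nash equilibrium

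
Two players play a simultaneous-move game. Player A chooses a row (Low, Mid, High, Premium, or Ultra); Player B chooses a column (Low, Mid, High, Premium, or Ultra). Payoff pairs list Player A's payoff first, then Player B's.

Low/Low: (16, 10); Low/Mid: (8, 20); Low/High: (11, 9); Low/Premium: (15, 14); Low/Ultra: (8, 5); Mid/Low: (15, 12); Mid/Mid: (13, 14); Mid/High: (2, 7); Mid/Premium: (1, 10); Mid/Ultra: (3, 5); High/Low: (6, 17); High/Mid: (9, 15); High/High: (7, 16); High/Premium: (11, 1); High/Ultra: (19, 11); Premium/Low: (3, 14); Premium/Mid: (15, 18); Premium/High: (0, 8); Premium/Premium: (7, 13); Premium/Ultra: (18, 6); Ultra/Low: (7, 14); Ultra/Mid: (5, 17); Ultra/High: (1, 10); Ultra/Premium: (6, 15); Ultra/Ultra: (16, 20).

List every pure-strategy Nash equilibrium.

A profile is a Nash equilibrium when each player is best-responding to the other.
Player A's best responses — vs Low: Low (payoff 16); vs Mid: Premium (payoff 15); vs High: Low (payoff 11); vs Premium: Low (payoff 15); vs Ultra: High (payoff 19).
Player B's best responses — vs Low: Mid (payoff 20); vs Mid: Mid (payoff 14); vs High: Low (payoff 17); vs Premium: Mid (payoff 18); vs Ultra: Ultra (payoff 20).
The only mutual best response is (Premium, Mid); neither player gains by switching there.

(Premium, Mid)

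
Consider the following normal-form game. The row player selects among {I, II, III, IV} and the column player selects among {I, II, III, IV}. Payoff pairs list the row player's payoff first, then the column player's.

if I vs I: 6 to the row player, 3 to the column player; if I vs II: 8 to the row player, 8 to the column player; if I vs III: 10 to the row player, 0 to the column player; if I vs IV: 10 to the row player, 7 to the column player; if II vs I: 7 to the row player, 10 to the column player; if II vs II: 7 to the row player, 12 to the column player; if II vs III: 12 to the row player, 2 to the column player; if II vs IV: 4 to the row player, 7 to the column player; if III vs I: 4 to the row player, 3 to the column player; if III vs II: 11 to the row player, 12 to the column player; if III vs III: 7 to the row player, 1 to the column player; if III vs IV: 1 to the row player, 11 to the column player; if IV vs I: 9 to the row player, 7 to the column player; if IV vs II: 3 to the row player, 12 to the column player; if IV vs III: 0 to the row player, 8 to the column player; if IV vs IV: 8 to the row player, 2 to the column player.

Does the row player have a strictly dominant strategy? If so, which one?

A strategy is strictly dominant if it gives the row player a strictly higher payoff than every other strategy, against every choice by the opponent.
I is not dominant: against I, II gives 7 > 6.
II is not dominant: against I, IV gives 9 > 7.
III is not dominant: against I, I gives 6 > 4.
IV is not dominant: against II, I gives 8 > 3.
No single strategy is best against every opponent action.

None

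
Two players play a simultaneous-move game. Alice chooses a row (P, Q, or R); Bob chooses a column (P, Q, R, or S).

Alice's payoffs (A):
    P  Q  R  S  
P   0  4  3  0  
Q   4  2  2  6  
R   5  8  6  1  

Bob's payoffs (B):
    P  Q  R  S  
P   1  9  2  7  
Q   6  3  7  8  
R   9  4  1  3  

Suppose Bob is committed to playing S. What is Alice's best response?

With Bob fixed at S, Alice's payoffs are: P → 0, Q → 6, R → 1.
The maximum is 6, achieved by Q.

Q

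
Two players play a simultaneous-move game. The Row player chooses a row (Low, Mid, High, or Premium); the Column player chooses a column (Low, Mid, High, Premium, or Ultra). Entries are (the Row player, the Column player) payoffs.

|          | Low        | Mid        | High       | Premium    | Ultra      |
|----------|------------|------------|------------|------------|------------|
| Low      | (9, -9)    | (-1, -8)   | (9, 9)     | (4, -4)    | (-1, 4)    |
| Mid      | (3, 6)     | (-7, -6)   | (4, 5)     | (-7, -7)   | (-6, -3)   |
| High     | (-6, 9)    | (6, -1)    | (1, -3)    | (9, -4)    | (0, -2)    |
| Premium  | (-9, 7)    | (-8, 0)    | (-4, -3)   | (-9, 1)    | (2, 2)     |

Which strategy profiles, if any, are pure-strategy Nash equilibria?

A profile is a Nash equilibrium when each player is best-responding to the other.
The Row player's best responses — vs Low: Low (payoff 9); vs Mid: High (payoff 6); vs High: Low (payoff 9); vs Premium: High (payoff 9); vs Ultra: Premium (payoff 2).
The Column player's best responses — vs Low: High (payoff 9); vs Mid: Low (payoff 6); vs High: Low (payoff 9); vs Premium: Low (payoff 7).
The only mutual best response is (Low, High); neither player gains by switching there.

(Low, High)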